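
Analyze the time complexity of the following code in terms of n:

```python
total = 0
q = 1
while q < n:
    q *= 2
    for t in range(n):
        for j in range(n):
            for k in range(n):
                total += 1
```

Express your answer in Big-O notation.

Each loop level contributes: log n × n × n × n. Multiplying the contributions gives O(n^3 log n).

Answer: O(n^3 log n)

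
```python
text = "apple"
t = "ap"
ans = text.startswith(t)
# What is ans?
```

Trace:
`text = "apple"` → text = 'apple'
`t = "ap"` → t = 'ap'
`ans = text.startswith(t)` → ans = True
So ans = True

Answer: True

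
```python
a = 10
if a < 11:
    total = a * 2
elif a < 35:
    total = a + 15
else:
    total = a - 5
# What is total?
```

Trace:
`a = 10` → a = 10
`if a < 11: ...` → a < 11 is True → total = 20
So total = 20

Answer: 20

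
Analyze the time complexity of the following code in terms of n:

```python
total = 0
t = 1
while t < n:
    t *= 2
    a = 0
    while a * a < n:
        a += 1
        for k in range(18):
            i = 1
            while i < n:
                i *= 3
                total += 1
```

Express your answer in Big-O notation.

Each loop level contributes: log n × √n × 1 × log n. Multiplying the contributions gives O(√n log² n).

Answer: O(√n log² n)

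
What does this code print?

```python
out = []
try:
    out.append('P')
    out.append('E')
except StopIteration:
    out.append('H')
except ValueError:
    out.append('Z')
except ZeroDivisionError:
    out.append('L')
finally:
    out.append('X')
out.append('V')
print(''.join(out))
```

Execution trace: 'P' (try body) → 'E' (try body, no exception) → 'X' (finally) → 'V' (after the try/except). Output: PEXV

Answer: PEXV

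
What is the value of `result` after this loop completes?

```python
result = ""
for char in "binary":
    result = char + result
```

Reverse 'binary'
`result` takes the values: "" → "b" → "ib" → "nib" → "anib" → "ranib" → "yranib"

Answer: "yranib"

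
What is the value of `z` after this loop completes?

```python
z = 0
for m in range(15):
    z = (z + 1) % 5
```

Increment mod 5, 15 times = 0
`z` takes the values: 0 → 1 → 2 → 3 → 4 → 0 → 1 → 2 → 3 → 4 → 0 → 1 → 2 → 3 → 4 → 0

Answer: 0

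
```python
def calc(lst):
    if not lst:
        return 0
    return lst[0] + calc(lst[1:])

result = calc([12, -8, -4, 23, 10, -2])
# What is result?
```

12 + (-8) + (-4) + 23 + 10 + (-2) + 0 = 31

Answer: 31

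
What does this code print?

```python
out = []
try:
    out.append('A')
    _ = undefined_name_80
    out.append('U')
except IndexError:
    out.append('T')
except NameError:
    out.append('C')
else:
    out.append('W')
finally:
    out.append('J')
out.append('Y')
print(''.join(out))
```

Execution trace: 'A' (try body) → 'C' (except NameError) → 'J' (finally) → 'Y' (after the try/except). Output: ACJY

Answer: ACJY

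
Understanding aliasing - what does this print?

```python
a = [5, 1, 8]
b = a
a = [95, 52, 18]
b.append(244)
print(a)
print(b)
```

Key concept: rebinding vs mutation: a is rebound to a new list, b still points at the original.
Step by step:
`a = [5, 1, 8]` → a = [5, 1, 8]
`b = a` → b = [5, 1, 8] (same object as a)
`a = [95, 52, 18]` → a = [95, 52, 18]
`b.append(244)` → b = [5, 1, 8, 244]
`print(a)` → prints [95, 52, 18]
`print(b)` → prints [5, 1, 8, 244]

Answer:
[95, 52, 18]
[5, 1, 8, 244]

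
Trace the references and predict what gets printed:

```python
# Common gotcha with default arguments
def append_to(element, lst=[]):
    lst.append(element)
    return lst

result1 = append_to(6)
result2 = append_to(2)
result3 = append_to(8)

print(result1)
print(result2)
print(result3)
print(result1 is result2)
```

Key concept: mutable default argument gotcha.
Step by step:
`result1 = append_to(6)` → result1 = [6]
`result2 = append_to(2)` → result1 = [6, 2] (same object as result2); result2 = [6, 2] (same object as result1)
`result3 = append_to(8)` → result1 = [6, 2, 8] (same object as result2, result3); result2 = [6, 2, 8] (same object as result1, result3); result3 = [6, 2, 8] (same object as result1, result2)
`print(result1)` → prints [6, 2, 8]
`print(result2)` → prints [6, 2, 8]
`print(result3)` → prints [6, 2, 8]
`print(result1 is result2)` → prints True

Answer:
[6, 2, 8]
[6, 2, 8]
[6, 2, 8]
True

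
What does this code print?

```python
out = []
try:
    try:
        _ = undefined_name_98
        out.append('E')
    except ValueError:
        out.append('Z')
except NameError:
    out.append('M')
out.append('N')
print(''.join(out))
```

Execution trace: 'M' (outer except NameError) → 'N' (after the try/except). Output: MN

Answer: MN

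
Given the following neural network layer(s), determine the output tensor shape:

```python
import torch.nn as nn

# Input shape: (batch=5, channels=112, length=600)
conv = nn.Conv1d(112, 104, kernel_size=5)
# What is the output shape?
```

Input: (5, 112, 600) -> Output: (5, 104, 596)

Answer: (5, 104, 596)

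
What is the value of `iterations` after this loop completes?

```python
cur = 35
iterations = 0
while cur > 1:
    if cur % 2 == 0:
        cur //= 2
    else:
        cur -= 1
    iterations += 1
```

Steps to reduce 35 to 1
`iterations` takes the values: 0 → 1 → 2 → 3 → 4 → 5 → 6 → 7

Answer: 7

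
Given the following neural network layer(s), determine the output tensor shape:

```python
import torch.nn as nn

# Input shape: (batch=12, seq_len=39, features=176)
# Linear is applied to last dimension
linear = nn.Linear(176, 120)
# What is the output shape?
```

Input: (12, 39, 176) -> Output: (12, 39, 120)

Answer: (12, 39, 120)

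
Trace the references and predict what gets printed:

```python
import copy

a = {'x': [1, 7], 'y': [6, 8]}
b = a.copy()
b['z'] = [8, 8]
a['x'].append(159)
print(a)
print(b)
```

Key concept: shallow copy of dict with mutable values.
Step by step:
`a = {'x': [1, 7], 'y': [6, 8]}` → a = {'x': [1, 7], 'y': [6, 8]}
`b = a.copy()` → b = {'x': [1, 7], 'y': [6, 8]}
`b['z'] = [8, 8]` → b = {'x': [1, 7], 'y': [6, 8], 'z': [8, 8]}
`a['x'].append(159)` → a = {'x': [1, 7, 159], 'y': [6, 8]}; b = {'x': [1, 7, 159], 'y': [6, 8], 'z': [8, 8]}
`print(a)` → prints {'x': [1, 7, 159], 'y': [6, 8]}
`print(b)` → prints {'x': [1, 7, 159], 'y': [6, 8], 'z': [8, 8]}

Answer:
{'x': [1, 7, 159], 'y': [6, 8]}
{'x': [1, 7, 159], 'y': [6, 8], 'z': [8, 8]}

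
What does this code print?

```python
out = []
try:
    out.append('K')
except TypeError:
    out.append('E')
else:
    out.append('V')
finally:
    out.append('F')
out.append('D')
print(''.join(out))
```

Execution trace: 'K' (try body, no exception) → 'V' (else) → 'F' (finally) → 'D' (after the try/except). Output: KVFD

Answer: KVFD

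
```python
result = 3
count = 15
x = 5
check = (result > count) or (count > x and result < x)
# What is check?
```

Trace:
`result = 3` → result = 3
`count = 15` → count = 15
`x = 5` → x = 5
`check = (result > count) or (count > x and result < x)` → check = True
So check = True

Answer: True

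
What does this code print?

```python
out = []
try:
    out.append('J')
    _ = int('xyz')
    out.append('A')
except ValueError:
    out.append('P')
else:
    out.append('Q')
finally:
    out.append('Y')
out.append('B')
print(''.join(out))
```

Execution trace: 'J' (try body) → 'P' (except ValueError) → 'Y' (finally) → 'B' (after the try/except). Output: JPYB

Answer: JPYB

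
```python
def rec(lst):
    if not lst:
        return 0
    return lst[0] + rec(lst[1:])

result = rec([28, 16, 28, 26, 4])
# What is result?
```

28 + 16 + 28 + 26 + 4 + 0 = 102

Answer: 102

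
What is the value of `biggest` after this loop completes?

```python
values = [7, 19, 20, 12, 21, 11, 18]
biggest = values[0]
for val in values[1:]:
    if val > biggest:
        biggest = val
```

Maximum of [7, 19, 20, 12, 21, 11, 18]
`biggest` takes the values: 7 → 19 → 20 → 21

Answer: 21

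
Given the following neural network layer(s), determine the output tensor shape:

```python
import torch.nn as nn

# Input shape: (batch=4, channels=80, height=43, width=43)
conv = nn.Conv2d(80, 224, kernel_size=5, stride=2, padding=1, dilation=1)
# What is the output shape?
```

Input: (4, 80, 43, 43) -> Output: (4, 224, 21, 21)

Answer: (4, 224, 21, 21)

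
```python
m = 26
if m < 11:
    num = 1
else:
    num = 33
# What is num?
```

Trace:
`m = 26` → m = 26
`if m < 11: ...` → m < 11 is False, take else branch → num = 33
So num = 33

Answer: 33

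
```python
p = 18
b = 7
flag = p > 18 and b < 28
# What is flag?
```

Trace:
`p = 18` → p = 18
`b = 7` → b = 7
`flag = p > 18 and b < 28` → flag = False
So flag = False

Answer: False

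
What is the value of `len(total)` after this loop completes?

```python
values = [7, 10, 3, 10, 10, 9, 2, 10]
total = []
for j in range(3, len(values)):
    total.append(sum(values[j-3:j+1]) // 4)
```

Number of 4-element averages
`total` takes the values: [] → [7] → [7, 8] → [7, 8, 8] → [7, 8, 8, 7] → [7, 8, 8, 7, 7]
So `len(total)` = 5

Answer: 5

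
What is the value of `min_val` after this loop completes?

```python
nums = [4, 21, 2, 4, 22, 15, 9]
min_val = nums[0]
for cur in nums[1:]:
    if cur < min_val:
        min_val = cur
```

Minimum of [4, 21, 2, 4, 22, 15, 9]
`min_val` takes the values: 4 → 2

Answer: 2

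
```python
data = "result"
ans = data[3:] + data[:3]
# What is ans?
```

Trace:
`data = "result"` → data = 'result'
`ans = data[3:] + data[:3]` → ans = 'ultres'
So ans = 'ultres'

Answer: 'ultres'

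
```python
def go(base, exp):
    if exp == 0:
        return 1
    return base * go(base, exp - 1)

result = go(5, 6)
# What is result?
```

go(5, 6) = 5 * 5 * 5 * 5 * 5 * 5 = 15625

Answer: 15625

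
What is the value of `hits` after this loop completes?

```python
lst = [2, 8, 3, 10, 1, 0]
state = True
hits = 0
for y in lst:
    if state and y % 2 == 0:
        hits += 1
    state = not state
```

Count even values at even positions
`hits` takes the values: 0 → 1

Answer: 1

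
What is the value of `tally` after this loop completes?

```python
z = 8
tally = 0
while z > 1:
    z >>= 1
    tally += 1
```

Count right shifts until 1
`tally` takes the values: 0 → 1 → 2 → 3

Answer: 3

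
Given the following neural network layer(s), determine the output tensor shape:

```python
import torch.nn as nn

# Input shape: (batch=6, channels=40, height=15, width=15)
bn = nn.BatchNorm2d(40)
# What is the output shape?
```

Input: (6, 40, 15, 15) -> Output: (6, 40, 15, 15)

Answer: (6, 40, 15, 15)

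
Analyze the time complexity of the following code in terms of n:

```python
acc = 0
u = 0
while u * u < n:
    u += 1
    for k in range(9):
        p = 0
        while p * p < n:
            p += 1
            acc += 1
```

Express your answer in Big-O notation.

Each loop level contributes: √n × 1 × √n. Multiplying the contributions gives O(n).

Answer: O(n)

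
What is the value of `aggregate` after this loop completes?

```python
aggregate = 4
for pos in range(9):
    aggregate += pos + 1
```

Start at 4, add 1 to 9 = 49
`aggregate` takes the values: 4 → 5 → 7 → 10 → 14 → 19 → 25 → 32 → 40 → 49

Answer: 49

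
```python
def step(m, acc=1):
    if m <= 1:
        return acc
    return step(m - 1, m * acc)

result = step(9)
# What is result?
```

Accumulator trace (n, acc): (9, 1) -> (8, 9) -> (7, 72) -> (6, 504) -> (5, 3024) -> (4, 15120) -> (3, 60480) -> (2, 181440) -> (1, 362880) -> return 362880

Answer: 362880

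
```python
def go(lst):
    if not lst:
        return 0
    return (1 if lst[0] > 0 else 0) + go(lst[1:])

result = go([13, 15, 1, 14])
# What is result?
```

Count of positive elements in [13, 15, 1, 14] = 4

Answer: 4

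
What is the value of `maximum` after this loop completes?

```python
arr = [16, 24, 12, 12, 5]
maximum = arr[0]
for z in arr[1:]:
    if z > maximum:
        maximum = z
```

Maximum of [16, 24, 12, 12, 5]
`maximum` takes the values: 16 → 24

Answer: 24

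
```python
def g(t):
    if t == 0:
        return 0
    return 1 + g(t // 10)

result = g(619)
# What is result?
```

Count of digits of 619: 3

Answer: 3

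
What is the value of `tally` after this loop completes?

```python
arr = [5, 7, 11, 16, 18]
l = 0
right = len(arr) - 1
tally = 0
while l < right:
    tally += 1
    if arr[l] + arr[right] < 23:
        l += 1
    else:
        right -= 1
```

Steps to find pair summing to 23
`tally` takes the values: 0 → 1 → 2 → 3 → 4

Answer: 4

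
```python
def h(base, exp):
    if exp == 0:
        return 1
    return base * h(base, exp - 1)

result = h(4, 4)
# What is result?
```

h(4, 4) = 4 * 4 * 4 * 4 = 256

Answer: 256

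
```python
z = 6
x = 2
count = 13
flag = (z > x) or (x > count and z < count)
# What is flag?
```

Trace:
`z = 6` → z = 6
`x = 2` → x = 2
`count = 13` → count = 13
`flag = (z > x) or (x > count and z < count)` → flag = True
So flag = True

Answer: True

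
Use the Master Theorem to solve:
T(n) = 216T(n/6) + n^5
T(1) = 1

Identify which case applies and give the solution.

a=216, b=6, f(n)=n^5. log_6(216) = 3. Since c=5 > 3 and the regularity condition holds (216(n/6)^5 = (216/6^5)n^5 with 216/6^5 < 1), Case 3 applies: T(n) = Θ(f(n)) = O(n^5).

Answer: O(n^5) - Case 3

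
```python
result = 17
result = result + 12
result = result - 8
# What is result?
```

Trace:
`result = 17` → result = 17
`result = result + 12` → result = 29
`result = result - 8` → result = 21
So result = 21

Answer: 21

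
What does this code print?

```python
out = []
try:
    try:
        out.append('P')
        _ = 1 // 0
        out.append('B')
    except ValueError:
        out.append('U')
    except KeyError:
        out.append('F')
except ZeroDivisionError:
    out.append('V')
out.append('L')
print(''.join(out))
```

Execution trace: 'P' (try body) → 'V' (outer except ZeroDivisionError) → 'L' (after the try/except). Output: PVL

Answer: PVL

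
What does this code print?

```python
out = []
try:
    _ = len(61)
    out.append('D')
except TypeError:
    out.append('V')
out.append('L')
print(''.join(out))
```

Execution trace: 'V' (except TypeError) → 'L' (after the try/except). Output: VL

Answer: VL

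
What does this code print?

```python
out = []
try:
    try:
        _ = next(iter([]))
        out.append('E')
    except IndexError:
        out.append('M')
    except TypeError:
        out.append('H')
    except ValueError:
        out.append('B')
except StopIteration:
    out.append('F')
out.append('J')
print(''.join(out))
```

Execution trace: 'F' (outer except StopIteration) → 'J' (after the try/except). Output: FJ

Answer: FJ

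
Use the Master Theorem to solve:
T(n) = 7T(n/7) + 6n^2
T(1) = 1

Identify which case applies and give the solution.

a=7, b=7, f(n)=6n^2. log_7(7) = 1. Since c=2 > 1 and the regularity condition holds (7(n/7)^2 = (7/7^2)n^2 with 7/7^2 < 1), Case 3 applies: T(n) = Θ(f(n)) = O(n^2).

Answer: O(n^2) - Case 3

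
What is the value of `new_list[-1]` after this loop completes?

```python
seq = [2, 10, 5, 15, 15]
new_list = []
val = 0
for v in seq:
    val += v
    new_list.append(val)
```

Cumulative sum ends at 47
`new_list` takes the values: [] → [2] → [2, 12] → [2, 12, 17] → [2, 12, 17, 32] → [2, 12, 17, 32, 47]
So `new_list[-1]` = 47

Answer: 47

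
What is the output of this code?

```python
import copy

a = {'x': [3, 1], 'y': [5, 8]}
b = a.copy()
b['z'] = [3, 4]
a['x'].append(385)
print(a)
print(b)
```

Key concept: shallow copy of dict with mutable values.
Step by step:
`a = {'x': [3, 1], 'y': [5, 8]}` → a = {'x': [3, 1], 'y': [5, 8]}
`b = a.copy()` → b = {'x': [3, 1], 'y': [5, 8]}
`b['z'] = [3, 4]` → b = {'x': [3, 1], 'y': [5, 8], 'z': [3, 4]}
`a['x'].append(385)` → a = {'x': [3, 1, 385], 'y': [5, 8]}; b = {'x': [3, 1, 385], 'y': [5, 8], 'z': [3, 4]}
`print(a)` → prints {'x': [3, 1, 385], 'y': [5, 8]}
`print(b)` → prints {'x': [3, 1, 385], 'y': [5, 8], 'z': [3, 4]}

Answer:
{'x': [3, 1, 385], 'y': [5, 8]}
{'x': [3, 1, 385], 'y': [5, 8], 'z': [3, 4]}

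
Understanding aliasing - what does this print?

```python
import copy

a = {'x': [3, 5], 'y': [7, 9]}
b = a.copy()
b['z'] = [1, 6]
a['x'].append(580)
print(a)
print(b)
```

Key concept: shallow copy of dict with mutable values.
Step by step:
`a = {'x': [3, 5], 'y': [7, 9]}` → a = {'x': [3, 5], 'y': [7, 9]}
`b = a.copy()` → b = {'x': [3, 5], 'y': [7, 9]}
`b['z'] = [1, 6]` → b = {'x': [3, 5], 'y': [7, 9], 'z': [1, 6]}
`a['x'].append(580)` → a = {'x': [3, 5, 580], 'y': [7, 9]}; b = {'x': [3, 5, 580], 'y': [7, 9], 'z': [1, 6]}
`print(a)` → prints {'x': [3, 5, 580], 'y': [7, 9]}
`print(b)` → prints {'x': [3, 5, 580], 'y': [7, 9], 'z': [1, 6]}

Answer:
{'x': [3, 5, 580], 'y': [7, 9]}
{'x': [3, 5, 580], 'y': [7, 9], 'z': [1, 6]}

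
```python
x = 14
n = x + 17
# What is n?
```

Trace:
`x = 14` → x = 14
`n = x + 17` → n = 31
So n = 31

Answer: 31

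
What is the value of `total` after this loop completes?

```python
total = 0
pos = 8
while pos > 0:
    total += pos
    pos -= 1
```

Sum 8 down to 1
`total` takes the values: 0 → 8 → 15 → 21 → 26 → 30 → 33 → 35 → 36

Answer: 36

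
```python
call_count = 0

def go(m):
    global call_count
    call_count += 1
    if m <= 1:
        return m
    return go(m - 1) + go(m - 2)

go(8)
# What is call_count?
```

Calls(m) = 1 + Calls(m-1) + Calls(m-2); Calls(0)=Calls(1)=1. For m=8 this gives 67.

Answer: 67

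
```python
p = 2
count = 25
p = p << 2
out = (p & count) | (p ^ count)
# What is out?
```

Trace:
`p = 2` → p = 2
`count = 25` → count = 25
`p = p << 2` → p = 8
`out = (p & count) | (p ^ count)` → out = 25
So out = 25

Answer: 25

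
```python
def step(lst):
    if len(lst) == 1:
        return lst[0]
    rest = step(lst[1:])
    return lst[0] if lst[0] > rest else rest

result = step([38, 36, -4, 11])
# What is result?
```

Recursive max over [38, 36, -4, 11] = 38

Answer: 38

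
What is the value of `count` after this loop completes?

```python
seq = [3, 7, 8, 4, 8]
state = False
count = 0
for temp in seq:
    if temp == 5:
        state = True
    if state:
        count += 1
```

Count elements after first 5 in [3, 7, 8, 4, 8]
`count` takes the values: 0

Answer: 0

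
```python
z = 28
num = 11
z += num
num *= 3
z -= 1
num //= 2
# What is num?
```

Trace:
`z = 28` → z = 28
`num = 11` → num = 11
`z += num` → z = 39
`num *= 3` → num = 33
`z -= 1` → z = 38
`num //= 2` → num = 16
So num = 16

Answer: 16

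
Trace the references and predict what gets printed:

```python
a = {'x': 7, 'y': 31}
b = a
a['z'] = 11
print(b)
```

Key concept: dict aliasing.
Step by step:
`a = {'x': 7, 'y': 31}` → a = {'x': 7, 'y': 31}
`b = a` → b = {'x': 7, 'y': 31} (same object as a)
`a['z'] = 11` → a = {'x': 7, 'y': 31, 'z': 11} (same object as b); b = {'x': 7, 'y': 31, 'z': 11} (same object as a)
`print(b)` → prints {'x': 7, 'y': 31, 'z': 11}

Answer: {'x': 7, 'y': 31, 'z': 11}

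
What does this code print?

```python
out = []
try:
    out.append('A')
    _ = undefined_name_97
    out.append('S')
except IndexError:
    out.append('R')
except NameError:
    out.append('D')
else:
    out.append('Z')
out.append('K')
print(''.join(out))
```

Execution trace: 'A' (try body) → 'D' (except NameError) → 'K' (after the try/except). Output: ADK

Answer: ADK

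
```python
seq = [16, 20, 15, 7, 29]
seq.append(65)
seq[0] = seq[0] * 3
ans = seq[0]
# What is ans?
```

Trace:
`seq = [16, 20, 15, 7, 29]` → seq = [16, 20, 15, 7, 29]
`seq.append(65)` → seq = [16, 20, 15, 7, 29, 65]
`seq[0] = seq[0] * 3` → seq = [48, 20, 15, 7, 29, 65]
`ans = seq[0]` → ans = 48
So ans = 48

Answer: 48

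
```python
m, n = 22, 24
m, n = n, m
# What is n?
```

Trace:
`m, n = 22, 24` → m = 22; n = 24
`m, n = n, m` → m = 24; n = 22
So n = 22

Answer: 22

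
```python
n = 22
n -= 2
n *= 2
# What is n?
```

Trace:
`n = 22` → n = 22
`n -= 2` → n = 20
`n *= 2` → n = 40
So n = 40

Answer: 40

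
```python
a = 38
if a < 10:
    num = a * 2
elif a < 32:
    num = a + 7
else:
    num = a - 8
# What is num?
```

Trace:
`a = 38` → a = 38
`if a < 10: ...` → a < 10 is False, a < 32 is False, take else branch → num = 30
So num = 30

Answer: 30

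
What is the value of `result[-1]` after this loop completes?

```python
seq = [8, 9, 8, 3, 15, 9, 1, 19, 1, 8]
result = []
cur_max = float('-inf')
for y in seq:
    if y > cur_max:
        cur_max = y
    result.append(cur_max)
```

Running max ends at 19
`result` takes the values: [] → [8] → [8, 9] → [8, 9, 9] → [8, 9, 9, 9] → [8, 9, 9, 9, 15] → [8, 9, 9, 9, 15, 15] → [8, 9, 9, 9, 15, 15, 15] → [8, 9, 9, 9, 15, 15, 15, 19] → [8, 9, 9, 9, 15, 15, 15, 19, 19] → [8, 9, 9, 9, 15, 15, 15, 19, 19, 19]
So `result[-1]` = 19

Answer: 19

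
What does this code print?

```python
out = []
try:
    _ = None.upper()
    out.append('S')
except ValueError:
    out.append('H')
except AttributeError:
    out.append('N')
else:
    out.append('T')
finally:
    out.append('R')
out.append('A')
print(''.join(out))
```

Execution trace: 'N' (except AttributeError) → 'R' (finally) → 'A' (after the try/except). Output: NRA

Answer: NRA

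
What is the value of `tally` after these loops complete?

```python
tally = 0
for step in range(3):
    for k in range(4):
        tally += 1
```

3 * 4 = 12
`tally` takes the values: 0 → 1 → 2 → 3 → 4 → 5 → 6 → 7 → 8 → 9 → 10 → 11 → 12

Answer: 12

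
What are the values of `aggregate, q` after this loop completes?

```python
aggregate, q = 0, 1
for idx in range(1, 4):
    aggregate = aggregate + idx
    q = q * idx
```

Sum and factorial of 1 to 3
`aggregate, q` takes the values: (0, 1) → (1, 1) → (3, 1) → (3, 2) → (6, 2) → (6, 6)

Answer: 6, 6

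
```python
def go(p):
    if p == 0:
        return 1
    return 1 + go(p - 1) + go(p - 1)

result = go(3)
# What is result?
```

go(p) = 1 + 2·go(p-1), go(0)=1. Closed form: (1+1)·2^3 - 1 = 15.

Answer: 15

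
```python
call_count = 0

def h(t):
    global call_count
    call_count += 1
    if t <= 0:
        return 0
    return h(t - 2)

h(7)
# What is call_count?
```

Linear recursion stepping by 2: 5 calls from t=7 down to ≤0.

Answer: 5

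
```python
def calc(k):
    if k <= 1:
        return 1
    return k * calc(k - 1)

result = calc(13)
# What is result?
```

calc(13) = 13 * 12 * 11 * 10 * 9 * 8 * 7 * 6 * 5 * 4 * 3 * 2 * 1 = 6227020800

Answer: 6227020800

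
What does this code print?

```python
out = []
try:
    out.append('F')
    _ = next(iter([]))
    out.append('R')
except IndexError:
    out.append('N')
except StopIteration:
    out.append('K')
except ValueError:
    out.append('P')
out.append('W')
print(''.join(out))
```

Execution trace: 'F' (try body) → 'K' (except StopIteration) → 'W' (after the try/except). Output: FKW

Answer: FKW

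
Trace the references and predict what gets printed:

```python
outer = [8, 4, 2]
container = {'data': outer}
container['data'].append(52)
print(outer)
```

Key concept: dict holds reference to list.
Step by step:
`outer = [8, 4, 2]` → outer = [8, 4, 2]
`container = {'data': outer}` → container = {'data': [8, 4, 2]}
`container['data'].append(52)` → outer = [8, 4, 2, 52]; container = {'data': [8, 4, 2, 52]}
`print(outer)` → prints [8, 4, 2, 52]

Answer: [8, 4, 2, 52]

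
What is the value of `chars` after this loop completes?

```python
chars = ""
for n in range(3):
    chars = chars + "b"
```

Repeat 'b' 3 times
`chars` takes the values: "" → "b" → "bb" → "bbb"

Answer: "bbb"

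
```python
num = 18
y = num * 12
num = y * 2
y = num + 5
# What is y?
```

Trace:
`num = 18` → num = 18
`y = num * 12` → y = 216
`num = y * 2` → num = 432
`y = num + 5` → y = 437
So y = 437

Answer: 437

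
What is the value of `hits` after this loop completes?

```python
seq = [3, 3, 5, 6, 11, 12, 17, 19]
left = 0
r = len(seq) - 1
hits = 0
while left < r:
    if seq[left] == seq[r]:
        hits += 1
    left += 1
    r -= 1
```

Count matching pairs from ends
`hits` takes the values: 0

Answer: 0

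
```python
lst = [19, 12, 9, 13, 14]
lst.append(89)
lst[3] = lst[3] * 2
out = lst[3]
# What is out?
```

Trace:
`lst = [19, 12, 9, 13, 14]` → lst = [19, 12, 9, 13, 14]
`lst.append(89)` → lst = [19, 12, 9, 13, 14, 89]
`lst[3] = lst[3] * 2` → lst = [19, 12, 9, 26, 14, 89]
`out = lst[3]` → out = 26
So out = 26

Answer: 26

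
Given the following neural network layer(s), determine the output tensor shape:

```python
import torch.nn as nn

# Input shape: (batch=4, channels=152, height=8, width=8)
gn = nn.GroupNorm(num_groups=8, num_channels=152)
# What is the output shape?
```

Input: (4, 152, 8, 8) -> Output: (4, 152, 8, 8)

Answer: (4, 152, 8, 8)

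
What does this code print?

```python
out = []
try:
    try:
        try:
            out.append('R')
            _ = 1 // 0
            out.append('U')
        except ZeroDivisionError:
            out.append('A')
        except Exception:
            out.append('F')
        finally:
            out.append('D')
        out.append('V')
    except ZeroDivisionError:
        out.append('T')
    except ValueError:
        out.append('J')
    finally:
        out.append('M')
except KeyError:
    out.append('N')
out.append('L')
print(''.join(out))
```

Execution trace: 'R' (inner try body) → 'A' (inner except ZeroDivisionError) → 'D' (inner finally) → 'V' (try body, no exception) → 'M' (finally) → 'L' (after the try/except). Output: RADVML

Answer: RADVML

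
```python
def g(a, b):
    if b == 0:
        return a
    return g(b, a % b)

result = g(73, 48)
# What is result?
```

g(73, 48) -> g(48, 25) -> g(25, 23) -> g(23, 2) -> g(2, 1) -> g(1, 0) -> 1

Answer: 1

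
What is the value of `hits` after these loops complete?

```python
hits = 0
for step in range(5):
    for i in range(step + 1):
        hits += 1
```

Triangle: 1 + 2 + ... + 5
`hits` takes the values: 0 → 1 → 2 → 3 → 4 → 5 → 6 → 7 → 8 → 9 → 10 → 11 → 12 → 13 → 14 → 15

Answer: 15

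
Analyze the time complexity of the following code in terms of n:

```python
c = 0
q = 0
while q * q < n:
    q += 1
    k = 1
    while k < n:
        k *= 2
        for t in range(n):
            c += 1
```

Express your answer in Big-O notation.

Each loop level contributes: √n × log n × n. Multiplying the contributions gives O(n√n log n).

Answer: O(n√n log n)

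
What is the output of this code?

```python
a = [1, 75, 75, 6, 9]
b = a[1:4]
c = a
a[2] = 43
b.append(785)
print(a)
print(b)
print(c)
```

Key concept: slice vs alias.
Step by step:
`a = [1, 75, 75, 6, 9]` → a = [1, 75, 75, 6, 9]
`b = a[1:4]` → b = [75, 75, 6]
`c = a` → c = [1, 75, 75, 6, 9] (same object as a)
`a[2] = 43` → a = [1, 75, 43, 6, 9] (same object as c); c = [1, 75, 43, 6, 9] (same object as a)
`b.append(785)` → b = [75, 75, 6, 785]
`print(a)` → prints [1, 75, 43, 6, 9]
`print(b)` → prints [75, 75, 6, 785]
`print(c)` → prints [1, 75, 43, 6, 9]

Answer:
[1, 75, 43, 6, 9]
[75, 75, 6, 785]
[1, 75, 43, 6, 9]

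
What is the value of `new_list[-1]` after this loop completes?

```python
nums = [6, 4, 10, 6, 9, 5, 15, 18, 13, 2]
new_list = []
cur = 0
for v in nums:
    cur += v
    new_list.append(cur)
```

Cumulative sum ends at 88
`new_list` takes the values: [] → [6] → [6, 10] → [6, 10, 20] → [6, 10, 20, 26] → [6, 10, 20, 26, 35] → [6, 10, 20, 26, 35, 40] → [6, 10, 20, 26, 35, 40, 55] → [6, 10, 20, 26, 35, 40, 55, 73] → [6, 10, 20, 26, 35, 40, 55, 73, 86] → [6, 10, 20, 26, 35, 40, 55, 73, 86, 88]
So `new_list[-1]` = 88

Answer: 88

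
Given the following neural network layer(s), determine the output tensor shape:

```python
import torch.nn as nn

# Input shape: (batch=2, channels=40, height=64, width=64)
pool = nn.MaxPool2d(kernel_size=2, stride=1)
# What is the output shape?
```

Input: (2, 40, 64, 64) -> Output: (2, 40, 63, 63)

Answer: (2, 40, 63, 63)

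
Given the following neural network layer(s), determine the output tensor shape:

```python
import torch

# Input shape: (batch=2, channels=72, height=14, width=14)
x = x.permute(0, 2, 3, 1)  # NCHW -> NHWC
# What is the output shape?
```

Input: (2, 72, 14, 14) -> Output: (2, 14, 14, 72)

Answer: (2, 14, 14, 72)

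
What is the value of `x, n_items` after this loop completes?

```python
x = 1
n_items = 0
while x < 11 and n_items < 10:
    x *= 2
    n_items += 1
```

Double until >= 11 or 10 iterations
`x, n_items` takes the values: (1, 0) → (2, 0) → (2, 1) → (4, 1) → (4, 2) → (8, 2) → (8, 3) → (16, 3) → (16, 4)

Answer: 16, 4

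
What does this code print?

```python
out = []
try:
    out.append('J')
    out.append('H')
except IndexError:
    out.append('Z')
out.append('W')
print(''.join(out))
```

Execution trace: 'J' (try body) → 'H' (try body, no exception) → 'W' (after the try/except). Output: JHW

Answer: JHW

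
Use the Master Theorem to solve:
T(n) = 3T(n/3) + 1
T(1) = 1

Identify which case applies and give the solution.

a=3, b=3, f(n)=1. log_3(3) = 1. Since c=0 < 1, Case 1 applies: T(n) = Θ(n^log_b(a)) = O(n).

Answer: O(n) - Case 1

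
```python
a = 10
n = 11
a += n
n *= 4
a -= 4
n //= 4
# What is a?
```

Trace:
`a = 10` → a = 10
`n = 11` → n = 11
`a += n` → a = 21
`n *= 4` → n = 44
`a -= 4` → a = 17
`n //= 4` → n = 11
So a = 17

Answer: 17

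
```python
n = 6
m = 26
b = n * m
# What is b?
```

Trace:
`n = 6` → n = 6
`m = 26` → m = 26
`b = n * m` → b = 156
So b = 156

Answer: 156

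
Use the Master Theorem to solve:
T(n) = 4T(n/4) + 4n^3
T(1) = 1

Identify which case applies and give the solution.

a=4, b=4, f(n)=4n^3. log_4(4) = 1. Since c=3 > 1 and the regularity condition holds (4(n/4)^3 = (4/4^3)n^3 with 4/4^3 < 1), Case 3 applies: T(n) = Θ(f(n)) = O(n^3).

Answer: O(n^3) - Case 3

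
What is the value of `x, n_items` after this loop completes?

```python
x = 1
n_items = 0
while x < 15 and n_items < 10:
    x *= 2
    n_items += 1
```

Double until >= 15 or 10 iterations
`x, n_items` takes the values: (1, 0) → (2, 0) → (2, 1) → (4, 1) → (4, 2) → (8, 2) → (8, 3) → (16, 3) → (16, 4)

Answer: 16, 4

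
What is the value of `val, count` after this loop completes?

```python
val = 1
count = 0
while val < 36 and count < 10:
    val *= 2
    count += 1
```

Double until >= 36 or 10 iterations
`val, count` takes the values: (1, 0) → (2, 0) → (2, 1) → (4, 1) → (4, 2) → (8, 2) → (8, 3) → (16, 3) → (16, 4) → (32, 4) → (32, 5) → (64, 5) → (64, 6)

Answer: 64, 6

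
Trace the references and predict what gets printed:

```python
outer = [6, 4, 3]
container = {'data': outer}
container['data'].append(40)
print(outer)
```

Key concept: dict holds reference to list.
Step by step:
`outer = [6, 4, 3]` → outer = [6, 4, 3]
`container = {'data': outer}` → container = {'data': [6, 4, 3]}
`container['data'].append(40)` → outer = [6, 4, 3, 40]; container = {'data': [6, 4, 3, 40]}
`print(outer)` → prints [6, 4, 3, 40]

Answer: [6, 4, 3, 40]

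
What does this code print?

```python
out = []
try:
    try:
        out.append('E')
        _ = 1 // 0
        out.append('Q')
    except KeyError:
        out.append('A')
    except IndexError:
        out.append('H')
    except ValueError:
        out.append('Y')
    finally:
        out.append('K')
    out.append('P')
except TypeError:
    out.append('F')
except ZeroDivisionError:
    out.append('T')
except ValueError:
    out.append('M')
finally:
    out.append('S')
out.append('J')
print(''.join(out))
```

Execution trace: 'E' (inner try body) → 'K' (inner finally) → 'T' (except ZeroDivisionError) → 'S' (finally) → 'J' (after the try/except). Output: EKTSJ

Answer: EKTSJ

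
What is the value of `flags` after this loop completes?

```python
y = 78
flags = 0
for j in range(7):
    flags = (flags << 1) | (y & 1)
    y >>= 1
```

Reverse lowest 7 bits of 78
`flags` takes the values: 0 → 1 → 3 → 7 → 14 → 28 → 57

Answer: 57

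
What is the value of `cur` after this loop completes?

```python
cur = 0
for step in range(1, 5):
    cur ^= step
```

XOR of 1 to 4
`cur` takes the values: 0 → 1 → 3 → 0 → 4

Answer: 4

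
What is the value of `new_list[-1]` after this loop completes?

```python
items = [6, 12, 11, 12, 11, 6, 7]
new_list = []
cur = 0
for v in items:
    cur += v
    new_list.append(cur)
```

Cumulative sum ends at 65
`new_list` takes the values: [] → [6] → [6, 18] → [6, 18, 29] → [6, 18, 29, 41] → [6, 18, 29, 41, 52] → [6, 18, 29, 41, 52, 58] → [6, 18, 29, 41, 52, 58, 65]
So `new_list[-1]` = 65

Answer: 65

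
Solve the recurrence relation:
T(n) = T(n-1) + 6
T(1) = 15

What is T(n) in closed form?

Unrolling: T(n) = T(1) + 6·(n-1) = 15 + 6(n-1) = 6n + 9.

Answer: T(n) = 6n + 9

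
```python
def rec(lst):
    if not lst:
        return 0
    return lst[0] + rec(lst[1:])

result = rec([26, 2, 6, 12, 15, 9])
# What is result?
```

26 + 2 + 6 + 12 + 15 + 9 + 0 = 70

Answer: 70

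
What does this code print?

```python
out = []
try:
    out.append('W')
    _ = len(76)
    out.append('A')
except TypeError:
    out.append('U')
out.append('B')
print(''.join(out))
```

Execution trace: 'W' (try body) → 'U' (except TypeError) → 'B' (after the try/except). Output: WUB

Answer: WUB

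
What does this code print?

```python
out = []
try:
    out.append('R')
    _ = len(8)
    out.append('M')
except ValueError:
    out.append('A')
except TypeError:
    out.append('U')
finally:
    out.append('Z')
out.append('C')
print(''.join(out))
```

Execution trace: 'R' (try body) → 'U' (except TypeError) → 'Z' (finally) → 'C' (after the try/except). Output: RUZC

Answer: RUZC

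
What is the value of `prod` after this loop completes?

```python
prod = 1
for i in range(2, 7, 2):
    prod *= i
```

Product of even numbers 2 to 6
`prod` takes the values: 1 → 2 → 8 → 48

Answer: 48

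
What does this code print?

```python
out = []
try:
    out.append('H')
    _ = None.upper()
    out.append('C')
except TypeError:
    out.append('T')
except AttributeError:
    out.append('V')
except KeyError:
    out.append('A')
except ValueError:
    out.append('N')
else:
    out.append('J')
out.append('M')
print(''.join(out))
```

Execution trace: 'H' (try body) → 'V' (except AttributeError) → 'M' (after the try/except). Output: HVM

Answer: HVM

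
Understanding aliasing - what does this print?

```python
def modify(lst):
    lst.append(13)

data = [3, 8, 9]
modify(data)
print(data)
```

Key concept: function modifies passed list.
Step by step:
`data = [3, 8, 9]` → data = [3, 8, 9]
`modify(data)` → data = [3, 8, 9, 13]
`print(data)` → prints [3, 8, 9, 13]

Answer: [3, 8, 9, 13]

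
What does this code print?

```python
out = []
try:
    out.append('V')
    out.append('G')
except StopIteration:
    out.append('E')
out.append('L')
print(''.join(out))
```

Execution trace: 'V' (try body) → 'G' (try body, no exception) → 'L' (after the try/except). Output: VGL

Answer: VGL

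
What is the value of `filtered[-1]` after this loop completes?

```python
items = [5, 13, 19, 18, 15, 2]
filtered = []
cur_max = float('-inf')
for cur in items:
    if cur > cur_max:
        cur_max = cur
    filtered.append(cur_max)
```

Running max ends at 19
`filtered` takes the values: [] → [5] → [5, 13] → [5, 13, 19] → [5, 13, 19, 19] → [5, 13, 19, 19, 19] → [5, 13, 19, 19, 19, 19]
So `filtered[-1]` = 19

Answer: 19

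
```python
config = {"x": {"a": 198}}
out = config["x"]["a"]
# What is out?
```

Trace:
`config = {"x": {"a": 198}}` → config = {'x': {'a': 198}}
`out = config["x"]["a"]` → out = 198
So out = 198

Answer: 198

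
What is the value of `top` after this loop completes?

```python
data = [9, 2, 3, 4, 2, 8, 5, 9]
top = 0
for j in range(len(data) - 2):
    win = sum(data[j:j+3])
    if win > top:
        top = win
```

Max sum of 3-element window in [9, 2, 3, 4, 2, 8, 5, 9]
`top` takes the values: 0 → 14 → 15 → 22

Answer: 22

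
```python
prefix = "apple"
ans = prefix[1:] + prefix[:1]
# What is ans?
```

Trace:
`prefix = "apple"` → prefix = 'apple'
`ans = prefix[1:] + prefix[:1]` → ans = 'pplea'
So ans = 'pplea'

Answer: 'pplea'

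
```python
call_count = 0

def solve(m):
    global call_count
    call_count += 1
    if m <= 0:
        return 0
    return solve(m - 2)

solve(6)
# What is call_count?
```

Linear recursion stepping by 2: 4 calls from m=6 down to ≤0.

Answer: 4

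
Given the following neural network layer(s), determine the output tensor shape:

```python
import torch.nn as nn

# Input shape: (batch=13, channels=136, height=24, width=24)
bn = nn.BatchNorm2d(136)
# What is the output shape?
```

Input: (13, 136, 24, 24) -> Output: (13, 136, 24, 24)

Answer: (13, 136, 24, 24)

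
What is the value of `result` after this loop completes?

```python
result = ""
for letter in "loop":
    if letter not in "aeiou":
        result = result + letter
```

Remove vowels from 'loop'
`result` takes the values: "" → "l" → "lp"

Answer: "lp"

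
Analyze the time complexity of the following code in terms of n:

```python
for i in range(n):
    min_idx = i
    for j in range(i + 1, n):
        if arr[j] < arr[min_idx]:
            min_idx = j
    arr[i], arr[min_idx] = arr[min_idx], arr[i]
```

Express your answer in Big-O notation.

This is Selection sort. Time complexity: O(n²).

Answer: O(n²)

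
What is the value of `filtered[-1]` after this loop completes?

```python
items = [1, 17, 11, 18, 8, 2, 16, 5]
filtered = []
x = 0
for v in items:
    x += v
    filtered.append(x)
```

Cumulative sum ends at 78
`filtered` takes the values: [] → [1] → [1, 18] → [1, 18, 29] → [1, 18, 29, 47] → [1, 18, 29, 47, 55] → [1, 18, 29, 47, 55, 57] → [1, 18, 29, 47, 55, 57, 73] → [1, 18, 29, 47, 55, 57, 73, 78]
So `filtered[-1]` = 78

Answer: 78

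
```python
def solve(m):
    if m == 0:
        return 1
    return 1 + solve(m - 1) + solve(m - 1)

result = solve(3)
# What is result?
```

solve(m) = 1 + 2·solve(m-1), solve(0)=1. Closed form: (1+1)·2^3 - 1 = 15.

Answer: 15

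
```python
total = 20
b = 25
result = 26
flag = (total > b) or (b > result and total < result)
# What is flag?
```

Trace:
`total = 20` → total = 20
`b = 25` → b = 25
`result = 26` → result = 26
`flag = (total > b) or (b > result and total < result)` → flag = False
So flag = False

Answer: False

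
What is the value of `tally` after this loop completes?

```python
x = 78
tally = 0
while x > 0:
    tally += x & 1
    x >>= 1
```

Count set bits in 78 (binary: 0b1001110)
`tally` takes the values: 0 → 1 → 2 → 3 → 4

Answer: 4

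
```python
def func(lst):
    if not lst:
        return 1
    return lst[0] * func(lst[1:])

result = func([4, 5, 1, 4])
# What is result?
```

Product over [4, 5, 1, 4] = 4 * 5 * 1 * 4 = 80

Answer: 80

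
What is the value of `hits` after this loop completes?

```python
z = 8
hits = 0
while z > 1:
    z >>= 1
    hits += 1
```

Count right shifts until 1
`hits` takes the values: 0 → 1 → 2 → 3

Answer: 3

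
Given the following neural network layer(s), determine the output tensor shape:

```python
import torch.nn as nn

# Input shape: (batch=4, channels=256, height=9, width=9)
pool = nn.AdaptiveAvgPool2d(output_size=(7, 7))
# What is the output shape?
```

Input: (4, 256, 9, 9) -> Output: (4, 256, 7, 7)

Answer: (4, 256, 7, 7)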